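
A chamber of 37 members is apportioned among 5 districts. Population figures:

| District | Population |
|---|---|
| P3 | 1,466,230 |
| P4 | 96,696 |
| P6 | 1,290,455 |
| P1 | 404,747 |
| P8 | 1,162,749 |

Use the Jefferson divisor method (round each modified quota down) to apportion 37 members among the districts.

Standard divisor 4420877/37 ≈ 119483.162; standard quotas: P3 12.271, P4 0.809, P6 10.800, P1 3.387, P8 9.731.
Rounding down gives 12, 0, 10, 3, 9 = 34 seats, so the divisor must be adjusted.
With modified divisor 110200: modified quotas P3 13.305, P4 0.877, P6 11.710, P1 3.673, P8 10.551.
Rounding down: P3 13, P4 0, P6 11, P1 3, P8 10 (total 37).

P3=13; P4=0; P6=11; P1=3; P8=10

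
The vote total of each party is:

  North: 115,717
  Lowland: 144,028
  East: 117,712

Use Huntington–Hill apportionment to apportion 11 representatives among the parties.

With divisor 33693: modified quotas North 3.434, Lowland 4.275, East 3.494.
Geometric-mean thresholds: North √(3·4)=3.464, Lowland √(4·5)=4.472, East √(3·4)=3.464.
Each quota rounded against its threshold gives North 3, Lowland 4, East 4 (total 11).

North=3, Lowland=4, East=4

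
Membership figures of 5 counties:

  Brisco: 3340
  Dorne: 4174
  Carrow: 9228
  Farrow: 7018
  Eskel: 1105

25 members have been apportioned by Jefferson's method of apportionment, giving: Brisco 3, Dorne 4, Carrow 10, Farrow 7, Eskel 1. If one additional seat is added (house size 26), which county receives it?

Priority for the next seat is population ÷ (current seats + 1).
Priorities: Brisco 835.000, Dorne 834.800, Carrow 838.909, Farrow 877.250, Eskel 552.500.
Highest priority: Farrow.

Farrow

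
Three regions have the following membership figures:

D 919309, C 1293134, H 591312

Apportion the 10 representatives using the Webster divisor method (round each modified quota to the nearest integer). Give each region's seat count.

D 3, C 5, H 2

Standard divisor 2803755/10 ≈ 280375.5; standard quotas: D 3.279, C 4.612, H 2.109.
Rounding to the nearest integer gives D 3, C 5, H 2 — total 10, matching the house size, so no adjustment is needed.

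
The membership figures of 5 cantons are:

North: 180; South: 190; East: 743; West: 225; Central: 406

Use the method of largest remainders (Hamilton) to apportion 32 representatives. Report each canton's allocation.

North 3; South 4; East 14; West 4; Central 7

The standard divisor is 1744/32 ≈ 54.5.
Standard quotas: North 3.303, South 3.486, East 13.633, West 4.128, Central 7.450.
Lower quotas: North 3, South 3, East 13, West 4, Central 7 (sum 30, leaving 2 seats).
Remainders in descending order: East 0.633, South 0.486, Central 0.450, North 0.303, West 0.128.
Largest remainders: East, South receive the extra seats.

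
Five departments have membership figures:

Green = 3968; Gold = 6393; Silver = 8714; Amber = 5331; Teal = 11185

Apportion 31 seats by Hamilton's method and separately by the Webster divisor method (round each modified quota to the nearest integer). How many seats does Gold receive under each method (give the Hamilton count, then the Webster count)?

5 and 6

Hamilton: Green 3, Gold 5, Silver 8, Amber 5, Teal 10.
Webster: Green 3, Gold 6, Silver 7, Amber 5, Teal 10.
Gold gets 5 under Hamilton and 6 under Webster.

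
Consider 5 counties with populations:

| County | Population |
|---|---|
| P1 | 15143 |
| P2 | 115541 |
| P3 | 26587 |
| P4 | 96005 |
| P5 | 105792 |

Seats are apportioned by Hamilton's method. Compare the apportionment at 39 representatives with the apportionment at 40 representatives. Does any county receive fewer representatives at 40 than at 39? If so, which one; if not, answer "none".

P1

At 39 seats: P1 2, P2 13, P3 3, P4 10, P5 11.
At 40 seats: P1 1, P2 13, P3 3, P4 11, P5 12.
P1 drops from 2 to 1.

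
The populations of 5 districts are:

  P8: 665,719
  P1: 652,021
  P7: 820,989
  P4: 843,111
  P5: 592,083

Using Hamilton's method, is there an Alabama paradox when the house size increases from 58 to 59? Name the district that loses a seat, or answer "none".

none

At 58 seats: P8 11, P1 10, P7 13, P4 14, P5 10.
At 59 seats: P8 11, P1 11, P7 13, P4 14, P5 10.
No district's allocation decreased.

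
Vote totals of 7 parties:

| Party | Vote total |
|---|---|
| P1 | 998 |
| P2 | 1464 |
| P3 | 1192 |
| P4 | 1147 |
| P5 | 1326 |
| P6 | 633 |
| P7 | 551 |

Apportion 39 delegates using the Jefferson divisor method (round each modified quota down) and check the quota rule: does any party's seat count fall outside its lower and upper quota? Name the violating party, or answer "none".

none

Standard quotas: P1 5.324, P2 7.810, P3 6.359, P4 6.119, P5 7.073, P6 3.377, P7 2.939.
Jefferson allocation: P1 5, P2 8, P3 7, P4 6, P5 7, P6 3, P7 3.
Every allocation lies between the lower and upper quota.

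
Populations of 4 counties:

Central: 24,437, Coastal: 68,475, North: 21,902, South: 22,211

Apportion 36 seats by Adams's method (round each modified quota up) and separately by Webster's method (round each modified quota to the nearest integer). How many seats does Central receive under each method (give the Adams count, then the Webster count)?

Adams: Central 7, Coastal 17, North 6, South 6.
Webster: Central 6, Coastal 18, North 6, South 6.
Central gets 7 under Adams and 6 under Webster.

7 and 6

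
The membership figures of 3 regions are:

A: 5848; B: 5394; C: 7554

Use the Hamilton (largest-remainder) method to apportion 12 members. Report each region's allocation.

The standard divisor is 18796/12 ≈ 1566.333.
Standard quotas: A 3.7336, B 3.4437, C 4.8227.
Lower quotas: A 3, B 3, C 4 (sum 10, leaving 2 seats).
Remainders in descending order: C 0.8227, A 0.7336, B 0.4437.
Largest remainders: C, A receive the extra seats.

A 4, B 3, C 5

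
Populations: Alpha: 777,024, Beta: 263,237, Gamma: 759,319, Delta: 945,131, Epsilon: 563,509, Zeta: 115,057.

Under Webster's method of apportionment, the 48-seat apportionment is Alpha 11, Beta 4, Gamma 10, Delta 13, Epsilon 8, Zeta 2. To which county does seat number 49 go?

Priority for the next seat is population ÷ (current seats + 0.5).
Priorities: Alpha 67567.304, Beta 58497.111, Gamma 72316.095, Delta 70009.704, Epsilon 66295.176, Zeta 46022.800.
Highest priority: Gamma.

Gamma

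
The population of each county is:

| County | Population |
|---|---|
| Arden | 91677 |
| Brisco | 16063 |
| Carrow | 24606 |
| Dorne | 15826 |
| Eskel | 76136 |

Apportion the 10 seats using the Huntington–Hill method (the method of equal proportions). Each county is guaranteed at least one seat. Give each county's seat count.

With divisor 24222: modified quotas Arden 3.785, Brisco 0.663, Carrow 1.016, Dorne 0.653, Eskel 3.143.
Geometric-mean thresholds: Arden √(3·4)=3.464, Brisco (min 1), Carrow √(1·2)=1.414, Dorne (min 1), Eskel √(3·4)=3.464.
Each quota rounded against its threshold gives Arden 4, Brisco 1, Carrow 1, Dorne 1, Eskel 3 (total 10).

Arden 4; Brisco 1; Carrow 1; Dorne 1; Eskel 3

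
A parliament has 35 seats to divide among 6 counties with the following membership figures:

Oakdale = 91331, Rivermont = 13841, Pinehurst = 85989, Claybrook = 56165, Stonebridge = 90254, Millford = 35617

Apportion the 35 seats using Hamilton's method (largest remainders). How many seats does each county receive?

Oakdale 9, Rivermont 1, Pinehurst 8, Claybrook 5, Stonebridge 9, Millford 3

Standard divisor: 373197 ÷ 35 ≈ 10662.771.
Standard quotas: Oakdale 8.5654, Rivermont 1.2981, Pinehurst 8.0644, Claybrook 5.2674, Stonebridge 8.4644, Millford 3.3403.
Lower quotas: Oakdale 8, Rivermont 1, Pinehurst 8, Claybrook 5, Stonebridge 8, Millford 3 (sum 33, leaving 2 seats).
Remainders in descending order: Oakdale 0.5654, Stonebridge 0.4644, Millford 0.3403, Rivermont 0.2981, Claybrook 0.2674, Pinehurst 0.0644.
The surplus seats go to Oakdale, Stonebridge.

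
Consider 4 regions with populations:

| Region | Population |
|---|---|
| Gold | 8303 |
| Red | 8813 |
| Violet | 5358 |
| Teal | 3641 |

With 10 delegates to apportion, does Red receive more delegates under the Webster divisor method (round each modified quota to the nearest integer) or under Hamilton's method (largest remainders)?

Webster: Gold 3, Red 4, Violet 2, Teal 1.
Hamilton: Gold 3, Red 3, Violet 2, Teal 2.
Red gets 4 under Webster and 3 under Hamilton.

Webster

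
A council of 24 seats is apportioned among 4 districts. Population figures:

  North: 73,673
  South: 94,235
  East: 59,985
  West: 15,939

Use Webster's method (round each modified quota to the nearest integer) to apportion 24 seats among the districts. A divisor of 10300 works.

North 7, South 9, East 6, West 2

With modified divisor 10300: modified quotas North 7.153, South 9.149, East 5.824, West 1.547.
Rounding to the nearest integer: North 7, South 9, East 6, West 2 (total 24).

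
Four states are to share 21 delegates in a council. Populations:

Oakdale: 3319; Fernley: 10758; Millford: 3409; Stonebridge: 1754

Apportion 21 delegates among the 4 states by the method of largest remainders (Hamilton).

Oakdale=3, Fernley=12, Millford=4, Stonebridge=2

Standard divisor: 19240 ÷ 21 ≈ 916.19.
Standard quotas: Oakdale 3.6226, Fernley 11.7421, Millford 3.7208, Stonebridge 1.9144.
Lower quotas: Oakdale 3, Fernley 11, Millford 3, Stonebridge 1 (sum 18, leaving 3 seats).
Remainders in descending order: Stonebridge 0.9144, Fernley 0.7421, Millford 0.7208, Oakdale 0.6226.
The surplus seats go to Stonebridge, Fernley, Millford.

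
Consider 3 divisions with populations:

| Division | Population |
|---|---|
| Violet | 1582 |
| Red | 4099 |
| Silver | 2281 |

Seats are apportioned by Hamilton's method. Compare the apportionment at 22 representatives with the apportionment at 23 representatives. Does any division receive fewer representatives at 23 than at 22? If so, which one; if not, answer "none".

Violet

At 22 seats: Violet 5, Red 11, Silver 6.
At 23 seats: Violet 4, Red 12, Silver 7.
Violet drops from 5 to 4.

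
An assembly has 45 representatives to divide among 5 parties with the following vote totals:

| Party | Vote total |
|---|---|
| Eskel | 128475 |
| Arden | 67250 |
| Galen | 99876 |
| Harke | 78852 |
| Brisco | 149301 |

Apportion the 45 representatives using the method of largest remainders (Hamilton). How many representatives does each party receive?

Standard divisor: 523754 ÷ 45 ≈ 11638.978.
Standard quotas: Eskel 11.0383, Arden 5.7780, Galen 8.5812, Harke 6.7748, Brisco 12.8277.
Lower quotas: Eskel 11, Arden 5, Galen 8, Harke 6, Brisco 12 (sum 42, leaving 3 seats).
Remainders in descending order: Brisco 0.8277, Arden 0.7780, Harke 0.7748, Galen 0.5812, Eskel 0.0383.
The surplus seats go to Brisco, Arden, Harke.

Eskel=11, Arden=6, Galen=8, Harke=7, Brisco=13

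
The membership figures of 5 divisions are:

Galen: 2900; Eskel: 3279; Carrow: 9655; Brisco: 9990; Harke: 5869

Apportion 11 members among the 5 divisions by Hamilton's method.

Total 31693; standard divisor 31693/11 ≈ 2881.182.
Standard quotas: Galen 1.0065, Eskel 1.1381, Carrow 3.3511, Brisco 3.4673, Harke 2.0370.
Lower quotas: Galen 1, Eskel 1, Carrow 3, Brisco 3, Harke 2 (sum 10, leaving 1 seat).
Remainders in descending order: Brisco 0.4673, Carrow 0.3511, Eskel 0.1381, Harke 0.0370, Galen 0.0065.
Largest remainder: Brisco receives the extra seat.

Galen=1, Eskel=1, Carrow=3, Brisco=4, Harke=2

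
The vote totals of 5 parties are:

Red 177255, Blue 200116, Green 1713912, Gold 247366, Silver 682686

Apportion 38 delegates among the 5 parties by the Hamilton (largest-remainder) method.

The standard divisor is 3021335/38 ≈ 79508.816.
Standard quotas: Red 2.2294, Blue 2.5169, Green 21.5563, Gold 3.1112, Silver 8.5863.
Lower quotas: Red 2, Blue 2, Green 21, Gold 3, Silver 8 (sum 36, leaving 2 seats).
Remainders in descending order: Silver 0.5863, Green 0.5563, Blue 0.5169, Red 0.2294, Gold 0.1112.
Largest remainders: Silver, Green receive the extra seats.

Red 2, Blue 2, Green 22, Gold 3, Silver 9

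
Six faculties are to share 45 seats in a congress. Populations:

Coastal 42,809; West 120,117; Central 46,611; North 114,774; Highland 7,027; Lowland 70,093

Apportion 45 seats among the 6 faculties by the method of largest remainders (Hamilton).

The standard divisor is 401431/45 ≈ 8920.689.
Standard quotas: Coastal 4.7988, West 13.4650, Central 5.2250, North 12.8660, Highland 0.7877, Lowland 7.8574.
Lower quotas: Coastal 4, West 13, Central 5, North 12, Highland 0, Lowland 7 (sum 41, leaving 4 seats).
Remainders in descending order: North 0.8660, Lowland 0.8574, Coastal 0.7988, Highland 0.7877, West 0.4650, Central 0.2250.
Largest remainders: North, Lowland, Coastal, Highland receive the extra seats.

Coastal=5; West=13; Central=5; North=13; Highland=1; Lowland=8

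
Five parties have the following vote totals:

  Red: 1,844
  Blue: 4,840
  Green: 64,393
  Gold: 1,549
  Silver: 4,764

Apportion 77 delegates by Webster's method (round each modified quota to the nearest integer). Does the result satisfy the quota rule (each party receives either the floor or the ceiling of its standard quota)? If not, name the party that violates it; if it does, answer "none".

Standard quotas: Red 1.835, Blue 4.816, Green 64.068, Gold 1.541, Silver 4.740.
Webster allocation: Red 2, Blue 5, Green 63, Gold 2, Silver 5.
Green has quota 64.068 (lower 64, upper 65) but receives 63 — outside the quota interval.

Green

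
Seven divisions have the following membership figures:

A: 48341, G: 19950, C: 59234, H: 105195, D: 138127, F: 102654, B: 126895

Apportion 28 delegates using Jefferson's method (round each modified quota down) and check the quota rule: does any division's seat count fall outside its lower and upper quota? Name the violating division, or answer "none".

Standard quotas: A 2.254, G 0.930, C 2.762, H 4.906, D 6.442, F 4.787, B 5.918.
Jefferson allocation: A 2, G 1, C 3, H 5, D 6, F 5, B 6.
Every allocation lies between the lower and upper quota.

none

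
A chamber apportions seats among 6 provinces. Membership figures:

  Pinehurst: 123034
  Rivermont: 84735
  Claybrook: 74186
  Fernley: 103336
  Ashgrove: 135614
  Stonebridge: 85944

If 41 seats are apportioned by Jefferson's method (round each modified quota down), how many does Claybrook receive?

Standard divisor 606849/41 ≈ 14801.195; standard quotas: Pinehurst 8.312, Rivermont 5.725, Claybrook 5.012, Fernley 6.982, Ashgrove 9.162, Stonebridge 5.807.
Rounding down gives 8, 5, 5, 6, 9, 5 = 38 seats, so the divisor must be adjusted.
With modified divisor 13900: modified quotas Pinehurst 8.851, Rivermont 6.096, Claybrook 5.337, Fernley 7.434, Ashgrove 9.756, Stonebridge 6.183.
Rounding down: Pinehurst 8, Rivermont 6, Claybrook 5, Fernley 7, Ashgrove 9, Stonebridge 6 (total 41).
Claybrook receives 5.

5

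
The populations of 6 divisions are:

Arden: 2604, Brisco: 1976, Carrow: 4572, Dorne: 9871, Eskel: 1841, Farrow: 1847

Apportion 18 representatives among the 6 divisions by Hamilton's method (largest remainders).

Arden 2, Brisco 2, Carrow 4, Dorne 8, Eskel 1, Farrow 1

Standard divisor: 22711 ÷ 18 ≈ 1261.722.
Standard quotas: Arden 2.0638, Brisco 1.5661, Carrow 3.6236, Dorne 7.8234, Eskel 1.4591, Farrow 1.4639.
Lower quotas: Arden 2, Brisco 1, Carrow 3, Dorne 7, Eskel 1, Farrow 1 (sum 15, leaving 3 seats).
Remainders in descending order: Dorne 0.8234, Carrow 0.6236, Brisco 0.5661, Farrow 0.4639, Eskel 0.4591, Arden 0.0638.
The surplus seats go to Dorne, Carrow, Brisco.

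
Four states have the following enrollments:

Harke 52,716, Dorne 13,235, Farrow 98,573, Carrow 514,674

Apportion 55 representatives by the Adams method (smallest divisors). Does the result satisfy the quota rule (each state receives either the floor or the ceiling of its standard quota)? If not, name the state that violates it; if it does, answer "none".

Carrow

Standard quotas: Harke 4.269, Dorne 1.072, Farrow 7.982, Carrow 41.677.
Adams allocation: Harke 5, Dorne 2, Farrow 8, Carrow 40.
Carrow has quota 41.677 (lower 41, upper 42) but receives 40 — outside the quota interval.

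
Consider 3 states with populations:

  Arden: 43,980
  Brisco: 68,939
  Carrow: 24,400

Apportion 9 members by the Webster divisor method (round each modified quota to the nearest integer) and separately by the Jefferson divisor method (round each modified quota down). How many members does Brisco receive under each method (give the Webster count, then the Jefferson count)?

4 and 5

Webster: Arden 3, Brisco 4, Carrow 2.
Jefferson: Arden 3, Brisco 5, Carrow 1.
Brisco gets 4 under Webster and 5 under Jefferson.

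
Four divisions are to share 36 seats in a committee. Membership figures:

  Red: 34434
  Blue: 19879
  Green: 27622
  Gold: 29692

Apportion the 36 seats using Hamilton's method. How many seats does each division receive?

Red=11, Blue=6, Green=9, Gold=10

Standard divisor: 111627 ÷ 36 ≈ 3100.75.
Standard quotas: Red 11.1051, Blue 6.4110, Green 8.9082, Gold 9.5757.
Lower quotas: Red 11, Blue 6, Green 8, Gold 9 (sum 34, leaving 2 seats).
Remainders in descending order: Green 0.9082, Gold 0.5757, Blue 0.4110, Red 0.1051.
Largest remainders: Green, Gold receive the extra seats.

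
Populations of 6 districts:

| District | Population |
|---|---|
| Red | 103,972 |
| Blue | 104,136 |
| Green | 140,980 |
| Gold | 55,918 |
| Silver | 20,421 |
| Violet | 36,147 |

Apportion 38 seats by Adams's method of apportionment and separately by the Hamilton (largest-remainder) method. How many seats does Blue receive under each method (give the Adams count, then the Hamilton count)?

Adams: Red 8, Blue 9, Green 11, Gold 5, Silver 2, Violet 3.
Hamilton: Red 8, Blue 8, Green 12, Gold 5, Silver 2, Violet 3.
Blue gets 9 under Adams and 8 under Hamilton.

9 and 8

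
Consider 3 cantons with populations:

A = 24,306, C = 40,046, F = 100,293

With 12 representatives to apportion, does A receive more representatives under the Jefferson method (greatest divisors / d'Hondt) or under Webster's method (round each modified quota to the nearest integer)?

Jefferson: A 1, C 3, F 8.
Webster: A 2, C 3, F 7.
A gets 1 under Jefferson and 2 under Webster.

Webster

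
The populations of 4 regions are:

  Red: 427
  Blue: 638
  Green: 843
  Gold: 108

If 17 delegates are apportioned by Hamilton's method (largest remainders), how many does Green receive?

Standard divisor: 2016 ÷ 17 ≈ 118.588.
Standard quotas: Red 3.601, Blue 5.380, Green 7.109, Gold 0.911.
Lower quotas: Red 3, Blue 5, Green 7, Gold 0 (sum 15, leaving 2 seats).
Remainders in descending order: Gold 0.911, Red 0.601, Blue 0.380, Green 0.109.
The surplus seats go to Gold, Red.
Green receives 7.

7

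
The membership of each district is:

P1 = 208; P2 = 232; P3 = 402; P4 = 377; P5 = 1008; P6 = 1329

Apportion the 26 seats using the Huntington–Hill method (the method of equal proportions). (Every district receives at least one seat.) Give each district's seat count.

P1 2, P2 2, P3 3, P4 3, P5 7, P6 9

With divisor 144: modified quotas P1 1.444, P2 1.611, P3 2.792, P4 2.618, P5 7.000, P6 9.229.
Geometric-mean thresholds: P1 √(1·2)=1.414, P2 √(1·2)=1.414, P3 √(2·3)=2.449, P4 √(2·3)=2.449, P5 √(7·8)=7.483, P6 √(9·10)=9.487.
Each quota rounded against its threshold gives P1 2, P2 2, P3 3, P4 3, P5 7, P6 9 (total 26).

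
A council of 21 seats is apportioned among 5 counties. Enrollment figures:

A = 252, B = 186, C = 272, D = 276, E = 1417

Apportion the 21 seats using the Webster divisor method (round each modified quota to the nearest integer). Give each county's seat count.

Standard divisor 2403/21 ≈ 114.429; standard quotas: A 2.202, B 1.625, C 2.377, D 2.412, E 12.383.
Rounding to the nearest integer gives 2, 2, 2, 2, 12 = 20 seats, so the divisor must be adjusted.
With modified divisor 112: modified quotas A 2.250, B 1.661, C 2.429, D 2.464, E 12.652.
Rounding to the nearest integer: A 2, B 2, C 2, D 2, E 13 (total 21).

A 2, B 2, C 2, D 2, E 13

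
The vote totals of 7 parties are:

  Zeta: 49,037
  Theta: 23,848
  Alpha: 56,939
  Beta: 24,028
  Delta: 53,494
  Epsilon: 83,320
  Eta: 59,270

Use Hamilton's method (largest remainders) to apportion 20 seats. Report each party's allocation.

Total 349936; standard divisor 349936/20 ≈ 17496.8.
Standard quotas: Zeta 2.8026, Theta 1.3630, Alpha 3.2543, Beta 1.3733, Delta 3.0574, Epsilon 4.7620, Eta 3.3875.
Lower quotas: Zeta 2, Theta 1, Alpha 3, Beta 1, Delta 3, Epsilon 4, Eta 3 (sum 17, leaving 3 seats).
Remainders in descending order: Zeta 0.8026, Epsilon 0.7620, Eta 0.3875, Beta 0.3733, Theta 0.3630, Alpha 0.2543, Delta 0.0574.
Largest remainders: Zeta, Epsilon, Eta receive the extra seats.

Zeta=3, Theta=1, Alpha=3, Beta=1, Delta=3, Epsilon=5, Eta=4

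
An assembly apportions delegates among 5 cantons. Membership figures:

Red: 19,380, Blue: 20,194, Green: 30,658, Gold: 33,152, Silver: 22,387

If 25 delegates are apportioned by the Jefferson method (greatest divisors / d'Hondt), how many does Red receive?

Standard divisor 125771/25 ≈ 5030.84; standard quotas: Red 3.852, Blue 4.014, Green 6.094, Gold 6.590, Silver 4.450.
Rounding down gives 3, 4, 6, 6, 4 = 23 seats, so the divisor must be adjusted.
With modified divisor 4600: modified quotas Red 4.213, Blue 4.390, Green 6.665, Gold 7.207, Silver 4.867.
Rounding down: Red 4, Blue 4, Green 6, Gold 7, Silver 4 (total 25).
Red receives 4.

4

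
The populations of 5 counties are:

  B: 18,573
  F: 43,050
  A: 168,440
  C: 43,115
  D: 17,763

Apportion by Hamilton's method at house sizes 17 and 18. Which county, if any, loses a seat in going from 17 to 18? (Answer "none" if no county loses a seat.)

none

At 17 seats: B 1, F 2, A 10, C 3, D 1.
At 18 seats: B 1, F 3, A 10, C 3, D 1.
No county's allocation decreased.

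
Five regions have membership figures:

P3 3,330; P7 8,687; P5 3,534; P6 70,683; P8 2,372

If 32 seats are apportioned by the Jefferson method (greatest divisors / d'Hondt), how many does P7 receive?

Standard divisor 88606/32 ≈ 2768.938; standard quotas: P3 1.203, P7 3.137, P5 1.276, P6 25.527, P8 0.857.
Rounding down gives 1, 3, 1, 25, 0 = 30 seats, so the divisor must be adjusted.
With modified divisor 2600: modified quotas P3 1.281, P7 3.341, P5 1.359, P6 27.186, P8 0.912.
Rounding down: P3 1, P7 3, P5 1, P6 27, P8 0 (total 32).
P7 receives 3.

3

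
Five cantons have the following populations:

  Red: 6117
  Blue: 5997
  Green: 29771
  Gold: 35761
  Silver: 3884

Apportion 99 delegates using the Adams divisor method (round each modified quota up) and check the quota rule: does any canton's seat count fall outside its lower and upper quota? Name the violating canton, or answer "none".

Standard quotas: Red 7.428, Blue 7.282, Green 36.150, Gold 43.424, Silver 4.716.
Adams allocation: Red 8, Blue 8, Green 35, Gold 43, Silver 5.
Green has quota 36.150 (lower 36, upper 37) but receives 35 — outside the quota interval.

Green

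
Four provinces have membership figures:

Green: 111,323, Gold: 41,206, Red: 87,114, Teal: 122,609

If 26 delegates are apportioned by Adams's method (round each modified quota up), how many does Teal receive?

Standard divisor 362252/26 ≈ 13932.769; standard quotas: Green 7.990, Gold 2.957, Red 6.252, Teal 8.800.
Rounding up gives 8, 3, 7, 9 = 27 seats, so the divisor must be adjusted.
With modified divisor 14900: modified quotas Green 7.471, Gold 2.766, Red 5.847, Teal 8.229.
Rounding up: Green 8, Gold 3, Red 6, Teal 9 (total 26).
Teal receives 9.

9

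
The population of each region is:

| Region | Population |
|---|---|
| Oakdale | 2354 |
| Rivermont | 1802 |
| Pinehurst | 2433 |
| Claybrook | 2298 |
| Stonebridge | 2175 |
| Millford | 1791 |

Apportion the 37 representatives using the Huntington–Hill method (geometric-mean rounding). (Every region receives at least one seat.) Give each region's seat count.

With divisor 345: modified quotas Oakdale 6.823, Rivermont 5.223, Pinehurst 7.052, Claybrook 6.661, Stonebridge 6.304, Millford 5.191.
Geometric-mean thresholds: Oakdale √(6·7)=6.481, Rivermont √(5·6)=5.477, Pinehurst √(7·8)=7.483, Claybrook √(6·7)=6.481, Stonebridge √(6·7)=6.481, Millford √(5·6)=5.477.
Each quota rounded against its threshold gives Oakdale 7, Rivermont 5, Pinehurst 7, Claybrook 7, Stonebridge 6, Millford 5 (total 37).

Oakdale: 7, Rivermont: 5, Pinehurst: 7, Claybrook: 7, Stonebridge: 6, Millford: 5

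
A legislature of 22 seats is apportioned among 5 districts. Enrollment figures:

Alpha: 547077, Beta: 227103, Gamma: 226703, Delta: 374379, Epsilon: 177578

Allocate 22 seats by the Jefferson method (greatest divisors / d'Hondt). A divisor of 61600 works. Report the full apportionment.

Alpha 8; Beta 3; Gamma 3; Delta 6; Epsilon 2

With modified divisor 61600: modified quotas Alpha 8.881, Beta 3.687, Gamma 3.680, Delta 6.078, Epsilon 2.883.
Rounding down: Alpha 8, Beta 3, Gamma 3, Delta 6, Epsilon 2 (total 22).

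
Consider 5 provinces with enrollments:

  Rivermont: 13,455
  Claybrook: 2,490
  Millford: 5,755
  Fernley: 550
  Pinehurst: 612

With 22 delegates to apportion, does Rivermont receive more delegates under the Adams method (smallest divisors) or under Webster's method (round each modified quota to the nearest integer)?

Webster

Adams: Rivermont 12, Claybrook 3, Millford 5, Fernley 1, Pinehurst 1.
Webster: Rivermont 13, Claybrook 2, Millford 5, Fernley 1, Pinehurst 1.
Rivermont gets 12 under Adams and 13 under Webster.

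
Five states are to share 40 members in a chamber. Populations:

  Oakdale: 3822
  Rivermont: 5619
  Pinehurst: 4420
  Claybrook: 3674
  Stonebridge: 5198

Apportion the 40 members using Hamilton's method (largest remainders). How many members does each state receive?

The standard divisor is 22733/40 ≈ 568.325.
Standard quotas: Oakdale 6.7250, Rivermont 9.8869, Pinehurst 7.7772, Claybrook 6.4646, Stonebridge 9.1462.
Lower quotas: Oakdale 6, Rivermont 9, Pinehurst 7, Claybrook 6, Stonebridge 9 (sum 37, leaving 3 seats).
Remainders in descending order: Rivermont 0.8869, Pinehurst 0.7772, Oakdale 0.7250, Claybrook 0.4646, Stonebridge 0.1462.
Largest remainders: Rivermont, Pinehurst, Oakdale receive the extra seats.

Oakdale=7; Rivermont=10; Pinehurst=8; Claybrook=6; Stonebridge=9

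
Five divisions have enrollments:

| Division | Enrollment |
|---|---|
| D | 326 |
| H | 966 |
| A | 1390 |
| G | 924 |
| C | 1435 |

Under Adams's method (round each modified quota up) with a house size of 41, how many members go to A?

Standard divisor 5041/41 ≈ 122.951; standard quotas: D 2.651, H 7.857, A 11.305, G 7.515, C 11.671.
Rounding up gives 3, 8, 12, 8, 12 = 43 seats, so the divisor must be adjusted.
With modified divisor 131: modified quotas D 2.489, H 7.374, A 10.611, G 7.053, C 10.954.
Rounding up: D 3, H 8, A 11, G 8, C 11 (total 41).
A receives 11.

11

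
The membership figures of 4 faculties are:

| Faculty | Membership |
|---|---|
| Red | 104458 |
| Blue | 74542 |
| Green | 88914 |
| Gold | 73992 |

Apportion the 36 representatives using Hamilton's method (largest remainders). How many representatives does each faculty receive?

Standard divisor: 341906 ÷ 36 ≈ 9497.389.
Standard quotas: Red 10.9986, Blue 7.8487, Green 9.3619, Gold 7.7908.
Lower quotas: Red 10, Blue 7, Green 9, Gold 7 (sum 33, leaving 3 seats).
Remainders in descending order: Red 0.9986, Blue 0.8487, Gold 0.7908, Green 0.3619.
Largest remainders: Red, Blue, Gold receive the extra seats.

Red=11, Blue=8, Green=9, Gold=8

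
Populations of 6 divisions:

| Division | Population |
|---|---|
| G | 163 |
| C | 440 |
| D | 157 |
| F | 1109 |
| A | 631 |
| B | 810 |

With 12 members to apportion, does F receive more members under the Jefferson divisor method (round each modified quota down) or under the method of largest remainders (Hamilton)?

Jefferson: G 0, C 2, D 0, F 5, A 2, B 3.
Hamilton: G 1, C 2, D 0, F 4, A 2, B 3.
F gets 5 under Jefferson and 4 under Hamilton.

Jefferson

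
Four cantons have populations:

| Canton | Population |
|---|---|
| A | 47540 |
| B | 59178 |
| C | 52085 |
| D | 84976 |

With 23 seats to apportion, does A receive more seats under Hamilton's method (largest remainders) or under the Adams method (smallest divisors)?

Adams

Hamilton: A 4, B 6, C 5, D 8.
Adams: A 5, B 5, C 5, D 8.
A gets 4 under Hamilton and 5 under Adams.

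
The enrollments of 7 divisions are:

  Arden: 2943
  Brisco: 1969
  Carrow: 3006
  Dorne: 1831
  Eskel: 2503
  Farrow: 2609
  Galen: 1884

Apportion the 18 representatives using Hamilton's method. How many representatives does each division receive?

Arden 3, Brisco 2, Carrow 3, Dorne 2, Eskel 3, Farrow 3, Galen 2

Total 16745; standard divisor 16745/18 ≈ 930.278.
Standard quotas: Arden 3.164, Brisco 2.117, Carrow 3.231, Dorne 1.968, Eskel 2.691, Farrow 2.805, Galen 2.025.
Lower quotas: Arden 3, Brisco 2, Carrow 3, Dorne 1, Eskel 2, Farrow 2, Galen 2 (sum 15, leaving 3 seats).
Remainders in descending order: Dorne 0.968, Farrow 0.805, Eskel 0.691, Carrow 0.231, Arden 0.164, Brisco 0.117, Galen 0.025.
The surplus seats go to Dorne, Farrow, Eskel.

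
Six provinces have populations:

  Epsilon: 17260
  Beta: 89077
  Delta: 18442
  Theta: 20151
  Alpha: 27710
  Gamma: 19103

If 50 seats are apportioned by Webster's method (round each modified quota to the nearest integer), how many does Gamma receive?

5

Standard divisor 191743/50 ≈ 3834.86; standard quotas: Epsilon 4.501, Beta 23.228, Delta 4.809, Theta 5.255, Alpha 7.226, Gamma 4.981.
Rounding to the nearest integer gives Epsilon 5, Beta 23, Delta 5, Theta 5, Alpha 7, Gamma 5 — total 50, matching the house size, so no adjustment is needed.
Gamma receives 5.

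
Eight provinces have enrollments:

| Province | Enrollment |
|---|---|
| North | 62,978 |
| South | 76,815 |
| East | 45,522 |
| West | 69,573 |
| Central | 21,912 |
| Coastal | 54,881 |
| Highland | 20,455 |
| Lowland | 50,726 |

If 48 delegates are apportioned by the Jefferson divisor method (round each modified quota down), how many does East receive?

5

Standard divisor 402862/48 ≈ 8392.958; standard quotas: North 7.504, South 9.152, East 5.424, West 8.289, Central 2.611, Coastal 6.539, Highland 2.437, Lowland 6.044.
Rounding down gives 7, 9, 5, 8, 2, 6, 2, 6 = 45 seats, so the divisor must be adjusted.
With modified divisor 7700: modified quotas North 8.179, South 9.976, East 5.912, West 9.035, Central 2.846, Coastal 7.127, Highland 2.656, Lowland 6.588.
Rounding down: North 8, South 9, East 5, West 9, Central 2, Coastal 7, Highland 2, Lowland 6 (total 48).
East receives 5.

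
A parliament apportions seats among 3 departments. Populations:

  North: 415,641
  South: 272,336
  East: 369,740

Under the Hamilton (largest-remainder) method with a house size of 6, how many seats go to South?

2

The standard divisor is 1057717/6 ≈ 176286.167.
Standard quotas: North 2.3578, South 1.5449, East 2.0974.
Lower quotas: North 2, South 1, East 2 (sum 5, leaving 1 seat).
Remainders in descending order: South 0.5449, North 0.3578, East 0.0974.
Largest remainder: South receives the extra seat.
South receives 2.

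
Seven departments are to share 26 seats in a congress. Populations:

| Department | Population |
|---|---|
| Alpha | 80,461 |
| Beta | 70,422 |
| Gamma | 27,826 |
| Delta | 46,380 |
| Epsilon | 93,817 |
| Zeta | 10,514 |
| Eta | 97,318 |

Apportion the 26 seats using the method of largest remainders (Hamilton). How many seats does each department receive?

Alpha: 5, Beta: 4, Gamma: 2, Delta: 3, Epsilon: 6, Zeta: 0, Eta: 6

The standard divisor is 426738/26 = 16413.
Standard quotas: Alpha 4.9023, Beta 4.2906, Gamma 1.6954, Delta 2.8258, Epsilon 5.7160, Zeta 0.6406, Eta 5.9293.
Lower quotas: Alpha 4, Beta 4, Gamma 1, Delta 2, Epsilon 5, Zeta 0, Eta 5 (sum 21, leaving 5 seats).
Remainders in descending order: Eta 0.9293, Alpha 0.9023, Delta 0.8258, Epsilon 0.7160, Gamma 0.6954, Zeta 0.6406, Beta 0.2906.
Largest remainders: Eta, Alpha, Delta, Epsilon, Gamma receive the extra seats.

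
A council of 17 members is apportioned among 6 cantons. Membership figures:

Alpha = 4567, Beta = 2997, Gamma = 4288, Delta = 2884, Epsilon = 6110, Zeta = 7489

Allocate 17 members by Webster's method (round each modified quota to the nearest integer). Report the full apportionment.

Standard divisor 28335/17 ≈ 1666.765; standard quotas: Alpha 2.740, Beta 1.798, Gamma 2.573, Delta 1.730, Epsilon 3.666, Zeta 4.493.
Rounding to the nearest integer gives 3, 2, 3, 2, 4, 4 = 18 seats, so the divisor must be adjusted.
With modified divisor 1730: modified quotas Alpha 2.640, Beta 1.732, Gamma 2.479, Delta 1.667, Epsilon 3.532, Zeta 4.329.
Rounding to the nearest integer: Alpha 3, Beta 2, Gamma 2, Delta 2, Epsilon 4, Zeta 4 (total 17).

Alpha 3, Beta 2, Gamma 2, Delta 2, Epsilon 4, Zeta 4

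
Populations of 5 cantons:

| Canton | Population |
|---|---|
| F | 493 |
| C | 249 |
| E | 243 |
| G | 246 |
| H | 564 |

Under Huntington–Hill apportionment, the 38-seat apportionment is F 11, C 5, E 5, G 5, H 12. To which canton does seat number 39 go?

C

Priority for the next seat is population ÷ (√(s·(s+1))).
Priorities: F 42.910, C 45.461, E 44.366, G 44.913, H 45.156.
Highest priority: C.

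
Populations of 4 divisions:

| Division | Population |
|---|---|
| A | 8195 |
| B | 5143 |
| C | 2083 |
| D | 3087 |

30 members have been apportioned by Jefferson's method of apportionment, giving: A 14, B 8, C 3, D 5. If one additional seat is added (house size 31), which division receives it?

B

Priority for the next seat is population ÷ (current seats + 1).
Priorities: A 546.333, B 571.444, C 520.750, D 514.500.
Highest priority: B.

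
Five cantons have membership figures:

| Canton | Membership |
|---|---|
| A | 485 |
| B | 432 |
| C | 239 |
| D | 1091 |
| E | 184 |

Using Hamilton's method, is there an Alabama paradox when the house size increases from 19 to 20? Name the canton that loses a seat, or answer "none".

none

At 19 seats: A 4, B 3, C 2, D 9, E 1.
At 20 seats: A 4, B 4, C 2, D 9, E 1.
No canton's allocation decreased.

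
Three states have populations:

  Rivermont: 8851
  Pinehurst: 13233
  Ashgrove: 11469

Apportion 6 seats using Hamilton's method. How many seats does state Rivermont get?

2

The standard divisor is 33553/6 ≈ 5592.167.
Standard quotas: Rivermont 1.5827, Pinehurst 2.3663, Ashgrove 2.0509.
Lower quotas: Rivermont 1, Pinehurst 2, Ashgrove 2 (sum 5, leaving 1 seat).
Remainders in descending order: Rivermont 0.5827, Pinehurst 0.3663, Ashgrove 0.0509.
Largest remainder: Rivermont receives the extra seat.
Rivermont receives 2.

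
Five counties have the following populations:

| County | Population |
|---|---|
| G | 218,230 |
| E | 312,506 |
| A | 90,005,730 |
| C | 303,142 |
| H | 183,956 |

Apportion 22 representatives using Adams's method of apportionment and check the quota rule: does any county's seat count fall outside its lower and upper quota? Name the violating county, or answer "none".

A

Standard quotas: G 0.053, E 0.076, A 21.754, C 0.073, H 0.044.
Adams allocation: G 1, E 1, A 18, C 1, H 1.
A has quota 21.754 (lower 21, upper 22) but receives 18 — outside the quota interval.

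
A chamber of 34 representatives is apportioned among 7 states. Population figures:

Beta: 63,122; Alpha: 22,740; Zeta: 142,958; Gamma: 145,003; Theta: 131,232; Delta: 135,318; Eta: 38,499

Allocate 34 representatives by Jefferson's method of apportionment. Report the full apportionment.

Standard divisor 678872/34 ≈ 19966.824; standard quotas: Beta 3.161, Alpha 1.139, Zeta 7.160, Gamma 7.262, Theta 6.573, Delta 6.777, Eta 1.928.
Rounding down gives 3, 1, 7, 7, 6, 6, 1 = 31 seats, so the divisor must be adjusted.
With modified divisor 18400: modified quotas Beta 3.431, Alpha 1.236, Zeta 7.769, Gamma 7.881, Theta 7.132, Delta 7.354, Eta 2.092.
Rounding down: Beta 3, Alpha 1, Zeta 7, Gamma 7, Theta 7, Delta 7, Eta 2 (total 34).

Beta=3, Alpha=1, Zeta=7, Gamma=7, Theta=7, Delta=7, Eta=2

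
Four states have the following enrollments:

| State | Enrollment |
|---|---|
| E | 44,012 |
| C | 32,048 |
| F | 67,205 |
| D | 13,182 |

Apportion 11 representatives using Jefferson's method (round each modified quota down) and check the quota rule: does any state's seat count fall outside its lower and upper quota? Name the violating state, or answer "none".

Standard quotas: E 3.095, C 2.253, F 4.725, D 0.927.
Jefferson allocation: E 3, C 2, F 5, D 1.
Every allocation lies between the lower and upper quota.

none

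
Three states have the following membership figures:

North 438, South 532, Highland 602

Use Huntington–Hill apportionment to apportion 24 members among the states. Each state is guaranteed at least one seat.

With divisor 66: modified quotas North 6.636, South 8.061, Highland 9.121.
Geometric-mean thresholds: North √(6·7)=6.481, South √(8·9)=8.485, Highland √(9·10)=9.487.
Each quota rounded against its threshold gives North 7, South 8, Highland 9 (total 24).

North 7, South 8, Highland 9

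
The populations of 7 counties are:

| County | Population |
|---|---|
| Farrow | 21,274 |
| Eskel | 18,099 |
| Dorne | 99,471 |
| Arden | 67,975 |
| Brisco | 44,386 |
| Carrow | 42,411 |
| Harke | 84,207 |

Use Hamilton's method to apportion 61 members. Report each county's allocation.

Standard divisor: 377823 ÷ 61 ≈ 6193.82.
Standard quotas: Farrow 3.4347, Eskel 2.9221, Dorne 16.0597, Arden 10.9746, Brisco 7.1662, Carrow 6.8473, Harke 13.5953.
Lower quotas: Farrow 3, Eskel 2, Dorne 16, Arden 10, Brisco 7, Carrow 6, Harke 13 (sum 57, leaving 4 seats).
Remainders in descending order: Arden 0.9746, Eskel 0.9221, Carrow 0.8473, Harke 0.5953, Farrow 0.4347, Brisco 0.1662, Dorne 0.0597.
The surplus seats go to Arden, Eskel, Carrow, Harke.

Farrow=3, Eskel=3, Dorne=16, Arden=11, Brisco=7, Carrow=7, Harke=14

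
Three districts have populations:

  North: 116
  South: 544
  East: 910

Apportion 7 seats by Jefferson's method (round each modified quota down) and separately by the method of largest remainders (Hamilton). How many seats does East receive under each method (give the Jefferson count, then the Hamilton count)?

5 and 4

Jefferson: North 0, South 2, East 5.
Hamilton: North 1, South 2, East 4.
East gets 5 under Jefferson and 4 under Hamilton.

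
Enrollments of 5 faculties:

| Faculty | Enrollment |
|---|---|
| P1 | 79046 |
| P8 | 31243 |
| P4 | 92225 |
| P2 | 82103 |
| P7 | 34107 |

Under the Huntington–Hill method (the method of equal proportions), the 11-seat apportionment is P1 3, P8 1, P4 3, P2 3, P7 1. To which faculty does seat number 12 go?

P4

Priority for the next seat is population ÷ (√(s·(s+1))).
Priorities: P1 22818.615, P8 22092.137, P4 26623.064, P2 23701.095, P7 24117.291.
Highest priority: P4.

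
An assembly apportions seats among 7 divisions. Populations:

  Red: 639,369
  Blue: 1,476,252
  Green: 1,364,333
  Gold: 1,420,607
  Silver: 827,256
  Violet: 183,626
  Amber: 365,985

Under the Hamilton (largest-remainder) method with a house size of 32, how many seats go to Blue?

Standard divisor: 6277428 ÷ 32 ≈ 196169.625.
Standard quotas: Red 3.2593, Blue 7.5254, Green 6.9549, Gold 7.2417, Silver 4.2170, Violet 0.9361, Amber 1.8657.
Lower quotas: Red 3, Blue 7, Green 6, Gold 7, Silver 4, Violet 0, Amber 1 (sum 28, leaving 4 seats).
Remainders in descending order: Green 0.9549, Violet 0.9361, Amber 0.8657, Blue 0.5254, Red 0.2593, Gold 0.2417, Silver 0.2170.
The surplus seats go to Green, Violet, Amber, Blue.
Blue receives 8.

8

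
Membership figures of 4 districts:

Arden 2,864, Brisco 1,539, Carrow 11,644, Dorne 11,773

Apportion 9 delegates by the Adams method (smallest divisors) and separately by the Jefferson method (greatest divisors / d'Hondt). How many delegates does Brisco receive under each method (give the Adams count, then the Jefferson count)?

1 and 0

Adams: Arden 1, Brisco 1, Carrow 3, Dorne 4.
Jefferson: Arden 1, Brisco 0, Carrow 4, Dorne 4.
Brisco gets 1 under Adams and 0 under Jefferson.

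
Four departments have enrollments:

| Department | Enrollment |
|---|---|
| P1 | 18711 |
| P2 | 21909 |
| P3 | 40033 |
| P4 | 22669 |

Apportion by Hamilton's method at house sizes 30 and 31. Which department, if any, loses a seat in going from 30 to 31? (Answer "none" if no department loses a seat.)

none

At 30 seats: P1 5, P2 6, P3 12, P4 7.
At 31 seats: P1 6, P2 6, P3 12, P4 7.
No department's allocation decreased.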